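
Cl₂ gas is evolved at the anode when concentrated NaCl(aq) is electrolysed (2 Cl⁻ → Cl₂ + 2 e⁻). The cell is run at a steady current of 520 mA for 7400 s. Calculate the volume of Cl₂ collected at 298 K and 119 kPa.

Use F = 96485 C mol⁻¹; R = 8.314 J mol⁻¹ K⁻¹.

0.415 L

Q = I·t = 0.5200 A × 7400.0 s = 3848 C.
n(e⁻) = Q/F = 3848 / 96485 = 0.03988 mol.
2 electrons are transferred per Cl₂ molecule, so n(Cl₂) = 0.03988 / 2 = 0.01994 mol.
V = nRT/P = (0.01994 × 8.314 × 298) / (119 × 10³ Pa) = 4.15 × 10⁻⁴ m³ = 0.415 L.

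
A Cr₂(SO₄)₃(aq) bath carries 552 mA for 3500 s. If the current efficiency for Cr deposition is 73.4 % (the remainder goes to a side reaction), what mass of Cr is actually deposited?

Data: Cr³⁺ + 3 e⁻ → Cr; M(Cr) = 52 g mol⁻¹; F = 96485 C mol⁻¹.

Q = I·t = 0.5520 × 3500.0 = 1932 C.
n(e⁻) = 1932/96485 = 0.02002 mol; theoretically n(Cr) = 0.02002/3 = 0.006675 mol, m_theo = 0.3471 g.
At 73.4 % efficiency, m_actual = 0.734 × 0.3471 = 0.255 g.

0.255 g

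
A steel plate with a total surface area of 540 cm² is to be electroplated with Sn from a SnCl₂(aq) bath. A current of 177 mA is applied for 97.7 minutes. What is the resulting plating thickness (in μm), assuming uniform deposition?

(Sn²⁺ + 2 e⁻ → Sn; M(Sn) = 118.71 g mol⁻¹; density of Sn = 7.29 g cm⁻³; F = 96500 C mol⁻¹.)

Q = I·t = 0.1770 × 5862.0 = 1038 C; n(e⁻) = 0.01075 mol.
n(Sn) = n(e⁻)/2 = 0.005376 mol, so m = 0.005376 × 118.71 = 0.6382 g.
Volume = m/ρ = 0.6382 / 7.29 = 0.08754 cm³.
Thickness = V/A = 0.08754 / 540 = 1.62 × 10⁻⁴ cm = 1.62 μm.

1.62 μm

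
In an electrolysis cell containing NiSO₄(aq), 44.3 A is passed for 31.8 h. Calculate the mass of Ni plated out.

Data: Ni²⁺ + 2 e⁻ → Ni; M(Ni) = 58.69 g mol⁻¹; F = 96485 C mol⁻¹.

1540 g

Q = I·t = 44.30 A × 114480 s = 5071000 C.
n(e⁻) = Q/F = 5071000 / 96485 = 52.56 mol.
Ni²⁺ + 2 e⁻ → Ni, so n(Ni) = n(e⁻)/2 = 26.28 mol.
m = n·M = 26.28 × 58.69 = 1540 g.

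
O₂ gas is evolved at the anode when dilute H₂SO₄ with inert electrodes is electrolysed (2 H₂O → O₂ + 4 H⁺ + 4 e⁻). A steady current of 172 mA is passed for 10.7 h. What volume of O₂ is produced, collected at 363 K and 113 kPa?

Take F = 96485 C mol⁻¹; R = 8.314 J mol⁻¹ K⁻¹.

0.458 L

Q = I·t = 0.1720 A × 38520 s = 6625 C.
n(e⁻) = Q/F = 6625 / 96485 = 0.06867 mol.
4 electrons are transferred per O₂ molecule, so n(O₂) = 0.06867 / 4 = 0.01717 mol.
V = nRT/P = (0.01717 × 8.314 × 363) / (113 × 10³ Pa) = 4.58 × 10⁻⁴ m³ = 0.458 L.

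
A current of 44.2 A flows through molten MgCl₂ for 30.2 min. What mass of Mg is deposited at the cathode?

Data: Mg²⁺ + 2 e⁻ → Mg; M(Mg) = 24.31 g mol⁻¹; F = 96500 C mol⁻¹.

Q = I·t = 44.20 A × 1812.0 s = 80090 C.
n(e⁻) = Q/F = 80090 / 96500 = 0.8300 mol.
Mg²⁺ + 2 e⁻ → Mg, so n(Mg) = n(e⁻)/2 = 0.4150 mol.
m = n·M = 0.4150 × 24.31 = 10.1 g.

10.1 g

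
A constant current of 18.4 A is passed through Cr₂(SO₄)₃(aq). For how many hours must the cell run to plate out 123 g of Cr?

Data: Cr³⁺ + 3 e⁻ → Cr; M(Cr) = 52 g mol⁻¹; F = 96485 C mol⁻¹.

n(Cr) = m/M = 123 / 52 = 2.365 mol.
Each Cr atom requires 3 electrons, so n(e⁻) = 3 × 2.365 = 7.096 mol.
Q = n(e⁻)·F = 7.096 × 96485 = 684700 C.
t = Q/I = 684700 / 18.40 A = 37210 s = 10.3 h.

10.3 h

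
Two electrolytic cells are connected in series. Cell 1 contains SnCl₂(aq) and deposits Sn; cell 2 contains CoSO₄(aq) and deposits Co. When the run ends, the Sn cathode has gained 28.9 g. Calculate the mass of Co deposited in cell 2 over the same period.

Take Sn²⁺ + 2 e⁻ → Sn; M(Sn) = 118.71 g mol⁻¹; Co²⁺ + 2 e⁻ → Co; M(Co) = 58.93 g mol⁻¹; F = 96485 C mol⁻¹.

n(Sn) = 28.9 / 118.71 = 0.2435 mol.
Since Sn²⁺ + 2 e⁻ → Sn, n(e⁻) passed = 2 × 0.2435 = 0.4869 mol.
Cells in series carry the same charge, so the same 0.4869 mol of electrons passes through cell 2.
Co²⁺ + 2 e⁻ → Co, so n(Co) = 0.4869 / 2 = 0.2435 mol.
m(Co) = 0.2435 × 58.93 = 14.3 g.

14.3 g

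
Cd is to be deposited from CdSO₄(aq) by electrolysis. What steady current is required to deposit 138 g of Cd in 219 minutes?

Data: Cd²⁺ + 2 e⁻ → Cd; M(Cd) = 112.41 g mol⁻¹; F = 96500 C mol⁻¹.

18.0 A

n(Cd) = 138 / 112.41 = 1.228 mol.
n(e⁻) = 2 × 1.228 = 2.455 mol.
Q = n(e⁻)·F = 2.455 × 96500 = 236900 C.
I = Q/t = 236900 / 13140 s = 18.0 A.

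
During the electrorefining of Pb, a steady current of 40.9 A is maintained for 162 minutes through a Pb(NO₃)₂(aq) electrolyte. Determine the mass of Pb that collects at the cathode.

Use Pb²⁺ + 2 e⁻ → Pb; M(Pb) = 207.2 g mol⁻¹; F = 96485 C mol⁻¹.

Q = I·t = 40.90 A × 9720.0 s = 397500 C.
n(e⁻) = Q/F = 397500 / 96485 = 4.120 mol.
Pb²⁺ + 2 e⁻ → Pb, so n(Pb) = n(e⁻)/2 = 2.060 mol.
m = n·M = 2.060 × 207.2 = 427 g.

427 g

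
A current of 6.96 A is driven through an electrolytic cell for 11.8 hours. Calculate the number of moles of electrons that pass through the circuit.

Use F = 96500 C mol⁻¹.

3.06 mol

Q = I·t = 6.960 A × 42480 s = 295700 C.
n(e⁻) = Q/F = 295700 / 96500 = 3.06 mol.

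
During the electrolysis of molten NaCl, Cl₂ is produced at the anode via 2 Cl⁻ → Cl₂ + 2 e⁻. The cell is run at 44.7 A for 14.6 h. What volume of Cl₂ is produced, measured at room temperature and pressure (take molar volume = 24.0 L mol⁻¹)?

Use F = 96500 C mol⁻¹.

Q = I·t = 44.70 A × 52560 s = 2349000 C.
n(e⁻) = Q/F = 2349000 / 96500 = 24.35 mol.
2 electrons are transferred per Cl₂ molecule, so n(Cl₂) = 24.35 / 2 = 12.17 mol.
V = n × V_m = 12.17 × 24.0 = 292 L.

292 L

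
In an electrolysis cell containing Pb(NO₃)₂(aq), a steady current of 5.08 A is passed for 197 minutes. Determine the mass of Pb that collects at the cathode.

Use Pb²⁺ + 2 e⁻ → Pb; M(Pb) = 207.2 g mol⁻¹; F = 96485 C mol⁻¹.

64.5 g

Q = I·t = 5.080 A × 11820 s = 60050 C.
n(e⁻) = Q/F = 60050 / 96485 = 0.6223 mol.
Pb²⁺ + 2 e⁻ → Pb, so n(Pb) = n(e⁻)/2 = 0.3112 mol.
m = n·M = 0.3112 × 207.2 = 64.5 g.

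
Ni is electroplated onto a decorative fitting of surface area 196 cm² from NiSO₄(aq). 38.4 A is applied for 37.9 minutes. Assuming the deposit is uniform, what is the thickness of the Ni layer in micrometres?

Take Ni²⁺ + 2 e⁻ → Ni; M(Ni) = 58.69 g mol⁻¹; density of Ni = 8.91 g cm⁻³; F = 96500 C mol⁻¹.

152 μm

Q = I·t = 38.40 × 2274.0 = 87320 C; n(e⁻) = 0.9049 mol.
n(Ni) = n(e⁻)/2 = 0.4524 mol, so m = 0.4524 × 58.69 = 26.55 g.
Volume = m/ρ = 26.55 / 8.91 = 2.980 cm³.
Thickness = V/A = 2.980 / 196 = 0.0152 cm = 152 μm.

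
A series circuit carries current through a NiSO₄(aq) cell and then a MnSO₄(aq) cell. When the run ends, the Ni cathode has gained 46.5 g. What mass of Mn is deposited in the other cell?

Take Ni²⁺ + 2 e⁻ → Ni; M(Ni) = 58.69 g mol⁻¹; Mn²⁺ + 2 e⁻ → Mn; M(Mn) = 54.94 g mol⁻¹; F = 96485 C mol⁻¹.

n(Ni) = 46.5 / 58.69 = 0.7923 mol.
Since Ni²⁺ + 2 e⁻ → Ni, n(e⁻) passed = 2 × 0.7923 = 1.585 mol.
Cells in series carry the same charge, so the same 1.585 mol of electrons passes through cell 2.
Mn²⁺ + 2 e⁻ → Mn, so n(Mn) = 1.585 / 2 = 0.7923 mol.
m(Mn) = 0.7923 × 54.94 = 43.5 g.

43.5 g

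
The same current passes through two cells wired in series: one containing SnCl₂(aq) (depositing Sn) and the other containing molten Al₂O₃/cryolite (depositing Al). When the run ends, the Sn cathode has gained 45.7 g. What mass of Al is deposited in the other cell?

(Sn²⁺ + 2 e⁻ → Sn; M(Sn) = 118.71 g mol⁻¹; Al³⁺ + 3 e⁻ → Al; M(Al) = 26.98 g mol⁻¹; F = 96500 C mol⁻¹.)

6.92 g

n(Sn) = 45.7 / 118.71 = 0.3850 mol.
Since Sn²⁺ + 2 e⁻ → Sn, n(e⁻) passed = 2 × 0.3850 = 0.7699 mol.
Cells in series carry the same charge, so the same 0.7699 mol of electrons passes through cell 2.
Al³⁺ + 3 e⁻ → Al, so n(Al) = 0.7699 / 3 = 0.2566 mol.
m(Al) = 0.2566 × 26.98 = 6.92 g.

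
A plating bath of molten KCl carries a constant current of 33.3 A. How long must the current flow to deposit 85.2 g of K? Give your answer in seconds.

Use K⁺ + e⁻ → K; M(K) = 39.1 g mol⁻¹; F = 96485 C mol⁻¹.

6310 s

n(K) = m/M = 85.2 / 39.1 = 2.179 mol.
Each K atom requires 1 electron, so n(e⁻) = 1 × 2.179 = 2.179 mol.
Q = n(e⁻)·F = 2.179 × 96485 = 210200 C.
t = Q/I = 210200 / 33.30 A = 6314 s.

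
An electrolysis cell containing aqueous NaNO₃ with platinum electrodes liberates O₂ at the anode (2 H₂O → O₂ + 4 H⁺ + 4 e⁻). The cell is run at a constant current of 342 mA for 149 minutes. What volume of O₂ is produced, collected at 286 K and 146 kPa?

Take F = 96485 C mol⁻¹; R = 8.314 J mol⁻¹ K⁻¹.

Q = I·t = 0.3420 A × 8940.0 s = 3057 C.
n(e⁻) = Q/F = 3057 / 96485 = 0.03169 mol.
4 electrons are transferred per O₂ molecule, so n(O₂) = 0.03169 / 4 = 0.007922 mol.
V = nRT/P = (0.007922 × 8.314 × 286) / (146 × 10³ Pa) = 1.29 × 10⁻⁴ m³ = 0.129 L.

0.129 L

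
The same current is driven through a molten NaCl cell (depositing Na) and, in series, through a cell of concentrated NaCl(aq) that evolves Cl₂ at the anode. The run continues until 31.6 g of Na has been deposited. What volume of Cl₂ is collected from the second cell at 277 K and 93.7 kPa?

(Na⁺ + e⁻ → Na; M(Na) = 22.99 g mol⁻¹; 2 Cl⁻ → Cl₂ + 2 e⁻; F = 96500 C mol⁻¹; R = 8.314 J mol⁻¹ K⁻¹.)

n(Na) = 31.6 / 22.99 = 1.375 mol, so n(e⁻) = 1 × 1.375 = 1.375 mol.
The cells are in series, so the same 1.375 mol of electrons passes through the second cell.
2 Cl⁻ → Cl₂ + 2 e⁻ — 2 mol e⁻ per mol Cl₂, so n(Cl₂) = 1.375/2 = 0.6873 mol.
V = nRT/P = (0.6873 × 8.314 × 277) / (93.7 × 10³) = 0.0169 m³ = 16.9 L.

16.9 L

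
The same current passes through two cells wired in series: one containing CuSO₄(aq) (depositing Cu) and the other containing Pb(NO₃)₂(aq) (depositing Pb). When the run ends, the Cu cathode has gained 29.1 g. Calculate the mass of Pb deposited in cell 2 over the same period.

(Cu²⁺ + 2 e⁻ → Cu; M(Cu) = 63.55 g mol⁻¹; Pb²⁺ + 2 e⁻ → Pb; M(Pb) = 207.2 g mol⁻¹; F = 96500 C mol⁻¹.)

94.9 g

n(Cu) = 29.1 / 63.55 = 0.4579 mol.
Since Cu²⁺ + 2 e⁻ → Cu, n(e⁻) passed = 2 × 0.4579 = 0.9158 mol.
Cells in series carry the same charge, so the same 0.9158 mol of electrons passes through cell 2.
Pb²⁺ + 2 e⁻ → Pb, so n(Pb) = 0.9158 / 2 = 0.4579 mol.
m(Pb) = 0.4579 × 207.2 = 94.9 g.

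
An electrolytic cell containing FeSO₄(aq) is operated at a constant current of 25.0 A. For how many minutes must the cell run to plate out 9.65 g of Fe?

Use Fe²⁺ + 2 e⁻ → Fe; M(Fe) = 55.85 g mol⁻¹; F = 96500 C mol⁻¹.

n(Fe) = m/M = 9.65 / 55.85 = 0.1728 mol.
Each Fe atom requires 2 electrons, so n(e⁻) = 2 × 0.1728 = 0.3456 mol.
Q = n(e⁻)·F = 0.3456 × 96500 = 33350 C.
t = Q/I = 33350 / 25.00 A = 1334 s = 22.2 min.

22.2 min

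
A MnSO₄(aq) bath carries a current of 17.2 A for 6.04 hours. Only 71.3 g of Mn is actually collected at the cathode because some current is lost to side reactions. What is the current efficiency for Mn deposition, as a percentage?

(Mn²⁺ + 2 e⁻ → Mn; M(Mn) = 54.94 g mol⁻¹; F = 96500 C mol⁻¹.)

Q = I·t = 17.20 × 21744 = 374000 C; n(e⁻) = 374000/96500 = 3.876 mol.
Theoretical n(Mn) = n(e⁻)/2 = 1.938 mol, i.e. m_theo = 1.938 × 54.94 = 106.5 g.
Efficiency = m_actual / m_theo = 71.3 / 106.5 = 67.0 %.

67.0 %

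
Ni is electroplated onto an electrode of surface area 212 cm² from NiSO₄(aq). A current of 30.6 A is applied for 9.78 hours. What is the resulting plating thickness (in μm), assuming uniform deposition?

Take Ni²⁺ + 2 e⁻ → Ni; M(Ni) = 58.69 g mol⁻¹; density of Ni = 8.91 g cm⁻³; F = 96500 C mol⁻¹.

1730 μm

Q = I·t = 30.60 × 35208 = 1077000 C; n(e⁻) = 11.16 mol.
n(Ni) = n(e⁻)/2 = 5.582 mol, so m = 5.582 × 58.69 = 327.6 g.
Volume = m/ρ = 327.6 / 8.91 = 36.77 cm³.
Thickness = V/A = 36.77 / 212 = 0.173 cm = 1730 μm.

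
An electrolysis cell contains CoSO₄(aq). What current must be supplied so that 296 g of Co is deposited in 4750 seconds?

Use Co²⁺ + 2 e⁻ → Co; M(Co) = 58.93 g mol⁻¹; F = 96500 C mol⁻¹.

n(Co) = 296 / 58.93 = 5.023 mol.
n(e⁻) = 2 × 5.023 = 10.05 mol.
Q = n(e⁻)·F = 10.05 × 96500 = 969400 C.
I = Q/t = 969400 / 4750.0 s = 204 A.

204 A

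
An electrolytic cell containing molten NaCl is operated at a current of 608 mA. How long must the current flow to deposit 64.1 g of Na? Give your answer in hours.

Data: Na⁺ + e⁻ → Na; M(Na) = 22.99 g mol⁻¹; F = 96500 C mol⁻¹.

123 h

n(Na) = m/M = 64.1 / 22.99 = 2.788 mol.
Each Na atom requires 1 electron, so n(e⁻) = 1 × 2.788 = 2.788 mol.
Q = n(e⁻)·F = 2.788 × 96500 = 269100 C.
t = Q/I = 269100 / 0.6080 A = 442500 s = 123 h.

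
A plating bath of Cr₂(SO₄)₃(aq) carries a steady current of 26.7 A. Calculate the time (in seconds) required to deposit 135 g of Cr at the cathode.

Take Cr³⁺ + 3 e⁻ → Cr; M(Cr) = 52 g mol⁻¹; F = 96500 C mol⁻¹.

n(Cr) = m/M = 135 / 52 = 2.596 mol.
Each Cr atom requires 3 electrons, so n(e⁻) = 3 × 2.596 = 7.788 mol.
Q = n(e⁻)·F = 7.788 × 96500 = 751600 C.
t = Q/I = 751600 / 26.70 A = 28150 s.

28100 s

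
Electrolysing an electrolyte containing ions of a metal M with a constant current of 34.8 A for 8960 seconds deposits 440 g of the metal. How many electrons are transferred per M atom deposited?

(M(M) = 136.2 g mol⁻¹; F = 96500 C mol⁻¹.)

Q = I·t = 34.80 A × 8960.0 s = 311800 C, so n(e⁻) = 311800/96500 = 3.231 mol.
n(M) deposited = 440 / 136.2 = 3.231 mol.
Electrons per atom = n(e⁻)/n(M) = 3.231 / 3.231 = 1.00 ≈ 1, so the ion is M⁺.

1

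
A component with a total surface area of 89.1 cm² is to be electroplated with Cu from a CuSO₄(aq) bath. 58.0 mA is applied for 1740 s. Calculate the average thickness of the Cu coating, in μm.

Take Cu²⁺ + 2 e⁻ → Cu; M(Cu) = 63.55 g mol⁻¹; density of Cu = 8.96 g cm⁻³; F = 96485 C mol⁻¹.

Q = I·t = 0.05800 × 1740.0 = 100.9 C; n(e⁻) = 0.001046 mol.
n(Cu) = n(e⁻)/2 = 0.0005230 mol, so m = 0.0005230 × 63.55 = 0.03324 g.
Volume = m/ρ = 0.03324 / 8.96 = 0.003709 cm³.
Thickness = V/A = 0.003709 / 89.1 = 4.16 × 10⁻⁵ cm = 0.416 μm.

0.416 μm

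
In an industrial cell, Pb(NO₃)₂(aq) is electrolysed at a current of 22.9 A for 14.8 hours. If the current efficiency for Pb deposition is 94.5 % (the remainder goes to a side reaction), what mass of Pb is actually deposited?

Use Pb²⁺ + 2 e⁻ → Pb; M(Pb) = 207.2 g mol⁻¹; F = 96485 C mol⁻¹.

Q = I·t = 22.90 × 53280 = 1220000 C.
n(e⁻) = 1220000/96485 = 12.65 mol; theoretically n(Pb) = 12.65/2 = 6.323 mol, m_theo = 1310 g.
At 94.5 % efficiency, m_actual = 0.945 × 1310 = 1240 g.

1240 g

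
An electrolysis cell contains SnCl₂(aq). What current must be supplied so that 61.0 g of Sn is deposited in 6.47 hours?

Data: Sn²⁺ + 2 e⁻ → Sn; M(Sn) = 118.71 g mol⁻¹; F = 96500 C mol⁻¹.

n(Sn) = 61.0 / 118.71 = 0.5139 mol.
n(e⁻) = 2 × 0.5139 = 1.028 mol.
Q = n(e⁻)·F = 1.028 × 96500 = 99170 C.
I = Q/t = 99170 / 23292 s = 4.26 A.

4.26 A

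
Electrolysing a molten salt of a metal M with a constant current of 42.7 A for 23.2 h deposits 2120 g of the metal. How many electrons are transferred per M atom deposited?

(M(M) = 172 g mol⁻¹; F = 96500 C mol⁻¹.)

3

Q = I·t = 42.70 A × 83520 s = 3566000 C, so n(e⁻) = 3566000/96500 = 36.96 mol.
n(M) deposited = 2120 / 172 = 12.33 mol.
Electrons per atom = n(e⁻)/n(M) = 36.96 / 12.33 = 3.00 ≈ 3, so the ion is M³⁺.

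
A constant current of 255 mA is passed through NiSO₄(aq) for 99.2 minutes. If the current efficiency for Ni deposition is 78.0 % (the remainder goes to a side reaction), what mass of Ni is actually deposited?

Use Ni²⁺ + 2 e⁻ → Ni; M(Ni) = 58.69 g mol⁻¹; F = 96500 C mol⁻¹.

0.360 g

Q = I·t = 0.2550 × 5952.0 = 1518 C.
n(e⁻) = 1518/96500 = 0.01573 mol; theoretically n(Ni) = 0.01573/2 = 0.007864 mol, m_theo = 0.4615 g.
At 78.0 % efficiency, m_actual = 0.780 × 0.4615 = 0.360 g.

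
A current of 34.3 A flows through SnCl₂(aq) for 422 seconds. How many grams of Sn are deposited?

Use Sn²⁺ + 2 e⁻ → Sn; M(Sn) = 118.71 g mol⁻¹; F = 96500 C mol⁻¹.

8.90 g

Q = I·t = 34.30 A × 422.00 s = 14470 C.
n(e⁻) = Q/F = 14470 / 96500 = 0.1500 mol.
Sn²⁺ + 2 e⁻ → Sn, so n(Sn) = n(e⁻)/2 = 0.07500 mol.
m = n·M = 0.07500 × 118.71 = 8.90 g.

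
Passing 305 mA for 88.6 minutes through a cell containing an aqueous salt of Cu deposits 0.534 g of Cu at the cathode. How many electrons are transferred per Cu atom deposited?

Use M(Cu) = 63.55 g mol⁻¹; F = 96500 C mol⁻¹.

Q = I·t = 0.3050 A × 5316.0 s = 1621 C, so n(e⁻) = 1621/96500 = 0.01680 mol.
n(Cu) deposited = 0.534 / 63.55 = 0.008403 mol.
Electrons per atom = n(e⁻)/n(Cu) = 0.01680 / 0.008403 = 2.00 ≈ 2, so the ion is Cu²⁺.

2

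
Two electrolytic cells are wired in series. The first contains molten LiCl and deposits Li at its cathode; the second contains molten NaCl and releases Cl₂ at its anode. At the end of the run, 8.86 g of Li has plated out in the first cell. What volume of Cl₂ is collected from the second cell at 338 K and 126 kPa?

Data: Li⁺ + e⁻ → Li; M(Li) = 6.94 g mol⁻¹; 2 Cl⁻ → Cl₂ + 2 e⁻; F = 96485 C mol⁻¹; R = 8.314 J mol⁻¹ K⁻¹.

n(Li) = 8.86 / 6.94 = 1.277 mol, so n(e⁻) = 1 × 1.277 = 1.277 mol.
The cells are in series, so the same 1.277 mol of electrons passes through the second cell.
2 Cl⁻ → Cl₂ + 2 e⁻ — 2 mol e⁻ per mol Cl₂, so n(Cl₂) = 1.277/2 = 0.6383 mol.
V = nRT/P = (0.6383 × 8.314 × 338) / (126 × 10³) = 0.0142 m³ = 14.2 L.

14.2 L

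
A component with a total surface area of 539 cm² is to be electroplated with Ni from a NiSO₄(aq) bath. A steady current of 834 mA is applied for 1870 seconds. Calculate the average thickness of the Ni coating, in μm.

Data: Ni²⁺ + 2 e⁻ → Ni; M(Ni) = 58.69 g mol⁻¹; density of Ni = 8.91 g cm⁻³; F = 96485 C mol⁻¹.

0.988 μm

Q = I·t = 0.8340 × 1870.0 = 1560 C; n(e⁻) = 0.01616 mol.
n(Ni) = n(e⁻)/2 = 0.008082 mol, so m = 0.008082 × 58.69 = 0.4743 g.
Volume = m/ρ = 0.4743 / 8.91 = 0.05324 cm³.
Thickness = V/A = 0.05324 / 539 = 9.88 × 10⁻⁵ cm = 0.988 μm.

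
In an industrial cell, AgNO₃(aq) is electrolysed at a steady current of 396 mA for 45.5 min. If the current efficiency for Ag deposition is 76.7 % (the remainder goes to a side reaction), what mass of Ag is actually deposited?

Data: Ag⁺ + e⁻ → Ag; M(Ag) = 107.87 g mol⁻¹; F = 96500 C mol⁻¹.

0.927 g

Q = I·t = 0.3960 × 2730.0 = 1081 C.
n(e⁻) = 1081/96500 = 0.01120 mol; theoretically n(Ag) = 0.01120/1 = 0.01120 mol, m_theo = 1.208 g.
At 76.7 % efficiency, m_actual = 0.767 × 1.208 = 0.927 g.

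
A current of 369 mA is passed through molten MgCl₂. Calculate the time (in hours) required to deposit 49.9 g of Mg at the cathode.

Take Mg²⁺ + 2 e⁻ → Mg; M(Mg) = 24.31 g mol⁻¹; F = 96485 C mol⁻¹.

n(Mg) = m/M = 49.9 / 24.31 = 2.053 mol.
Each Mg atom requires 2 electrons, so n(e⁻) = 2 × 2.053 = 4.105 mol.
Q = n(e⁻)·F = 4.105 × 96485 = 396100 C.
t = Q/I = 396100 / 0.3690 A = 1073000 s = 298 h.

298 h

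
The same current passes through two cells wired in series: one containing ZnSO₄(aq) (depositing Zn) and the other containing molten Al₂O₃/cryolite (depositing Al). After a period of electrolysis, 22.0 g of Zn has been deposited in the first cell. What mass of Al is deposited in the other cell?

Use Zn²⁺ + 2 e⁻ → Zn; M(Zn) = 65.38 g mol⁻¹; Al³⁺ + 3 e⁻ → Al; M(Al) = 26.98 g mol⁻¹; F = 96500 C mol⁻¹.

6.05 g

n(Zn) = 22.0 / 65.38 = 0.3365 mol.
Since Zn²⁺ + 2 e⁻ → Zn, n(e⁻) passed = 2 × 0.3365 = 0.6730 mol.
Cells in series carry the same charge, so the same 0.6730 mol of electrons passes through cell 2.
Al³⁺ + 3 e⁻ → Al, so n(Al) = 0.6730 / 3 = 0.2243 mol.
m(Al) = 0.2243 × 26.98 = 6.05 g.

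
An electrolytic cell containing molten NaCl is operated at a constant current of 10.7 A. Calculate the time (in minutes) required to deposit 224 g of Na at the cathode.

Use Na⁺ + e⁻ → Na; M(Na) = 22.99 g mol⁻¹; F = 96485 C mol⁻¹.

1460 min

n(Na) = m/M = 224 / 22.99 = 9.743 mol.
Each Na atom requires 1 electron, so n(e⁻) = 1 × 9.743 = 9.743 mol.
Q = n(e⁻)·F = 9.743 × 96485 = 940100 C.
t = Q/I = 940100 / 10.70 A = 87860 s = 1460 min.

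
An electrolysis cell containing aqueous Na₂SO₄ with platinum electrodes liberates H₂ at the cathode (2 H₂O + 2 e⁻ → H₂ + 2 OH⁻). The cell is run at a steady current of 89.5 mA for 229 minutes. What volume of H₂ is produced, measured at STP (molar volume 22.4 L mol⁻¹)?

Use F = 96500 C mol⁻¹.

Q = I·t = 0.08950 A × 13740 s = 1230 C.
n(e⁻) = Q/F = 1230 / 96500 = 0.01274 mol.
2 electrons are transferred per H₂ molecule, so n(H₂) = 0.01274 / 2 = 0.006372 mol.
V = n × V_m = 0.006372 × 22.4 = 0.143 L.

0.143 L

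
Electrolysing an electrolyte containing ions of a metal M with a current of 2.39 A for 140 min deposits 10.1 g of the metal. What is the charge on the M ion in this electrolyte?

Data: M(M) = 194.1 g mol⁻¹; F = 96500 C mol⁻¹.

Q = I·t = 2.390 A × 8400.0 s = 20080 C, so n(e⁻) = 20080/96500 = 0.2080 mol.
n(M) deposited = 10.1 / 194.1 = 0.05204 mol.
Electrons per atom = n(e⁻)/n(M) = 0.2080 / 0.05204 = 4.00 ≈ 4, so the ion is M⁴⁺.

+4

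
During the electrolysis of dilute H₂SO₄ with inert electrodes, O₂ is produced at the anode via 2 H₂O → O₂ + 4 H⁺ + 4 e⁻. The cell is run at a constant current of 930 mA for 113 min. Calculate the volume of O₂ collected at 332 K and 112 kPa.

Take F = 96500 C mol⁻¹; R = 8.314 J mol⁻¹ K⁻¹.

Q = I·t = 0.9300 A × 6780.0 s = 6305 C.
n(e⁻) = Q/F = 6305 / 96500 = 0.06534 mol.
4 electrons are transferred per O₂ molecule, so n(O₂) = 0.06534 / 4 = 0.01634 mol.
V = nRT/P = (0.01634 × 8.314 × 332) / (112 × 10³ Pa) = 4.03 × 10⁻⁴ m³ = 0.403 L.

0.403 L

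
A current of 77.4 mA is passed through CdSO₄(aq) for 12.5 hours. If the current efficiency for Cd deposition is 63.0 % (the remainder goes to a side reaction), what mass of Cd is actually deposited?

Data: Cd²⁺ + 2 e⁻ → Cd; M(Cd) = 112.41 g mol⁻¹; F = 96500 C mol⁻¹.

Q = I·t = 0.07740 × 45000 = 3483 C.
n(e⁻) = 3483/96500 = 0.03609 mol; theoretically n(Cd) = 0.03609/2 = 0.01805 mol, m_theo = 2.029 g.
At 63.0 % efficiency, m_actual = 0.630 × 2.029 = 1.28 g.

1.28 g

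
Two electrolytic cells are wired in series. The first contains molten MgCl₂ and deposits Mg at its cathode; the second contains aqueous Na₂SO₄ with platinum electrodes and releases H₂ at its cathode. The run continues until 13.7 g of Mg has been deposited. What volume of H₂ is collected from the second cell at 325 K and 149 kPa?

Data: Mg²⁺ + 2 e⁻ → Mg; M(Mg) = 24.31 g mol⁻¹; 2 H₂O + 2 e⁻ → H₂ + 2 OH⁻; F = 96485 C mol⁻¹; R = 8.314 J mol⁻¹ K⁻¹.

n(Mg) = 13.7 / 24.31 = 0.5636 mol, so n(e⁻) = 2 × 0.5636 = 1.127 mol.
The cells are in series, so the same 1.127 mol of electrons passes through the second cell.
2 H₂O + 2 e⁻ → H₂ + 2 OH⁻ — 2 mol e⁻ per mol H₂, so n(H₂) = 1.127/2 = 0.5636 mol.
V = nRT/P = (0.5636 × 8.314 × 325) / (149 × 10³) = 0.0102 m³ = 10.2 L.

10.2 L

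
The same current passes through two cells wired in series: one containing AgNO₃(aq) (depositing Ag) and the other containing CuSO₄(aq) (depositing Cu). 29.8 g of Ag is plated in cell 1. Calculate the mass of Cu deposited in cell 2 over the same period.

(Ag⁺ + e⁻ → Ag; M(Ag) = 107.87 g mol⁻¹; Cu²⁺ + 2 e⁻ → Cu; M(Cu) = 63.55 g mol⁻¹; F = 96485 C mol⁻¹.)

8.78 g

n(Ag) = 29.8 / 107.87 = 0.2763 mol.
Since Ag⁺ + e⁻ → Ag, n(e⁻) passed = 1 × 0.2763 = 0.2763 mol.
Cells in series carry the same charge, so the same 0.2763 mol of electrons passes through cell 2.
Cu²⁺ + 2 e⁻ → Cu, so n(Cu) = 0.2763 / 2 = 0.1381 mol.
m(Cu) = 0.1381 × 63.55 = 8.78 g.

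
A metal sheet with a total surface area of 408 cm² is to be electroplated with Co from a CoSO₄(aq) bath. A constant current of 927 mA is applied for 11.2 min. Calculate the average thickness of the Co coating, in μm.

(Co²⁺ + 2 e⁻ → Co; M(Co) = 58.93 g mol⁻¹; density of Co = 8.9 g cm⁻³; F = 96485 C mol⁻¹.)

Q = I·t = 0.9270 × 672.00 = 622.9 C; n(e⁻) = 0.006456 mol.
n(Co) = n(e⁻)/2 = 0.003228 mol, so m = 0.003228 × 58.93 = 0.1902 g.
Volume = m/ρ = 0.1902 / 8.9 = 0.02137 cm³.
Thickness = V/A = 0.02137 / 408 = 5.24 × 10⁻⁵ cm = 0.524 μm.

0.524 μm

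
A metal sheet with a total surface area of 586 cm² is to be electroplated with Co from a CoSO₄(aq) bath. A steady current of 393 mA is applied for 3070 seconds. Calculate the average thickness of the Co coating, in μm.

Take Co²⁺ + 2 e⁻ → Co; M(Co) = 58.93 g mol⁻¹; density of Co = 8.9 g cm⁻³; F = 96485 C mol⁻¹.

0.706 μm

Q = I·t = 0.3930 × 3070.0 = 1207 C; n(e⁻) = 0.01250 mol.
n(Co) = n(e⁻)/2 = 0.006252 mol, so m = 0.006252 × 58.93 = 0.3684 g.
Volume = m/ρ = 0.3684 / 8.9 = 0.04140 cm³.
Thickness = V/A = 0.04140 / 586 = 7.06 × 10⁻⁵ cm = 0.706 μm.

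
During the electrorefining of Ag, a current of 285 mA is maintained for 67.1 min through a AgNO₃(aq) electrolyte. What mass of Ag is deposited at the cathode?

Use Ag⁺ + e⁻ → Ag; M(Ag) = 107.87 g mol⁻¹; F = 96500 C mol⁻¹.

1.28 g

Q = I·t = 0.2850 A × 4026.0 s = 1147 C.
n(e⁻) = Q/F = 1147 / 96500 = 0.01189 mol.
Ag⁺ + e⁻ → Ag, so n(Ag) = n(e⁻)/1 = 0.01189 mol.
m = n·M = 0.01189 × 107.87 = 1.28 g.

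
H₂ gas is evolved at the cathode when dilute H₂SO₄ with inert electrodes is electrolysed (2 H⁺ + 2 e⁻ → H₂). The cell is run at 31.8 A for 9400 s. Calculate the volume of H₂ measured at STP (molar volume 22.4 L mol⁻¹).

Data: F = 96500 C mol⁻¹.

Q = I·t = 31.80 A × 9400.0 s = 298900 C.
n(e⁻) = Q/F = 298900 / 96500 = 3.098 mol.
2 electrons are transferred per H₂ molecule, so n(H₂) = 3.098 / 2 = 1.549 mol.
V = n × V_m = 1.549 × 22.4 = 34.7 L.

34.7 L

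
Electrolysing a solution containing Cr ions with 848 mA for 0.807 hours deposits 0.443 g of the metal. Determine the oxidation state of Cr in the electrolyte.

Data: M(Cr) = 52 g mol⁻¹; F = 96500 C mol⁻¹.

Q = I·t = 0.8480 A × 2905.2 s = 2464 C, so n(e⁻) = 2464/96500 = 0.02553 mol.
n(Cr) deposited = 0.443 / 52 = 0.008519 mol.
Electrons per atom = n(e⁻)/n(Cr) = 0.02553 / 0.008519 = 3.00 ≈ 3, so the ion is Cr³⁺.

+3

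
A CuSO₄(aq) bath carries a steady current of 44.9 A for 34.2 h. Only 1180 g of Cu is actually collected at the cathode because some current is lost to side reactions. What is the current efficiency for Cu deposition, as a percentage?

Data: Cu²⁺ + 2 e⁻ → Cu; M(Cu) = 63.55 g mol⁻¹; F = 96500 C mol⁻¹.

64.8 %

Q = I·t = 44.90 × 123120 = 5528000 C; n(e⁻) = 5528000/96500 = 57.29 mol.
Theoretical n(Cu) = n(e⁻)/2 = 28.64 mol, i.e. m_theo = 28.64 × 63.55 = 1820 g.
Efficiency = m_actual / m_theo = 1180 / 1820 = 64.8 %.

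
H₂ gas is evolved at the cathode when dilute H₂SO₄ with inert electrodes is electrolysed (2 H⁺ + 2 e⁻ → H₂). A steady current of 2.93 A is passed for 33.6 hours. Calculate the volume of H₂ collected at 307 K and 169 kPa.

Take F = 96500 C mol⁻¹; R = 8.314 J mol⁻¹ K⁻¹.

Q = I·t = 2.930 A × 120960 s = 354400 C.
n(e⁻) = Q/F = 354400 / 96500 = 3.673 mol.
2 electrons are transferred per H₂ molecule, so n(H₂) = 3.673 / 2 = 1.836 mol.
V = nRT/P = (1.836 × 8.314 × 307) / (169 × 10³ Pa) = 0.0277 m³ = 27.7 L.

27.7 L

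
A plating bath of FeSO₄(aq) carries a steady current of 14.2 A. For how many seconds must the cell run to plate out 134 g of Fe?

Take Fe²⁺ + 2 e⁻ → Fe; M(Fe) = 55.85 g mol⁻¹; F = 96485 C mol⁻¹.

n(Fe) = m/M = 134 / 55.85 = 2.399 mol.
Each Fe atom requires 2 electrons, so n(e⁻) = 2 × 2.399 = 4.799 mol.
Q = n(e⁻)·F = 4.799 × 96485 = 463000 C.
t = Q/I = 463000 / 14.20 A = 32600 s.

32600 s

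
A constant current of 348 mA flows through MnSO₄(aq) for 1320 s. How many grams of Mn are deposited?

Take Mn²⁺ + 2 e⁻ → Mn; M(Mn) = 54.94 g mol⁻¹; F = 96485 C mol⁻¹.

0.131 g

Q = I·t = 0.3480 A × 1320.0 s = 459.4 C.
n(e⁻) = Q/F = 459.4 / 96485 = 0.004761 mol.
Mn²⁺ + 2 e⁻ → Mn, so n(Mn) = n(e⁻)/2 = 0.002380 mol.
m = n·M = 0.002380 × 54.94 = 0.131 g.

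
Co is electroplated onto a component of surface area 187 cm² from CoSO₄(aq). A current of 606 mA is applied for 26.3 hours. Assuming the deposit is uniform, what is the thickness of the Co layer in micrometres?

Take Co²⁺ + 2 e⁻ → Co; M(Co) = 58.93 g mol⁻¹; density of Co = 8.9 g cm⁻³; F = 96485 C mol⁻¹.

105 μm

Q = I·t = 0.6060 × 94680 = 57380 C; n(e⁻) = 0.5947 mol.
n(Co) = n(e⁻)/2 = 0.2973 mol, so m = 0.2973 × 58.93 = 17.52 g.
Volume = m/ρ = 17.52 / 8.9 = 1.969 cm³.
Thickness = V/A = 1.969 / 187 = 0.0105 cm = 105 μm.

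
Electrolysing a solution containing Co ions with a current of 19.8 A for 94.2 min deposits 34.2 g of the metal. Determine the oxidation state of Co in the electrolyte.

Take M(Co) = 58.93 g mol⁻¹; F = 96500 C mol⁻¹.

Q = I·t = 19.80 A × 5652.0 s = 111900 C, so n(e⁻) = 111900/96500 = 1.160 mol.
n(Co) deposited = 34.2 / 58.93 = 0.5803 mol.
Electrons per atom = n(e⁻)/n(Co) = 1.160 / 0.5803 = 2.00 ≈ 2, so the ion is Co²⁺.

+2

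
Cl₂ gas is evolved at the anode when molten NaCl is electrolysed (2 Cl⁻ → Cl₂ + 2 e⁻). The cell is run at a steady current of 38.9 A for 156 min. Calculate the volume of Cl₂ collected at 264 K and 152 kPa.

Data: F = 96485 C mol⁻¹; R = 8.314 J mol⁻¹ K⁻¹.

Q = I·t = 38.90 A × 9360.0 s = 364100 C.
n(e⁻) = Q/F = 364100 / 96485 = 3.774 mol.
2 electrons are transferred per Cl₂ molecule, so n(Cl₂) = 3.774 / 2 = 1.887 mol.
V = nRT/P = (1.887 × 8.314 × 264) / (152 × 10³ Pa) = 0.0272 m³ = 27.2 L.

27.2 L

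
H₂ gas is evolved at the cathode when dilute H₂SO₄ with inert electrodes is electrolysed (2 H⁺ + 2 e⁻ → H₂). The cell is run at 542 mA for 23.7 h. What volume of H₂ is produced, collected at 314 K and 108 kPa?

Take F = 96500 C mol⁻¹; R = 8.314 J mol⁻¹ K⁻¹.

5.79 L

Q = I·t = 0.5420 A × 85320 s = 46240 C.
n(e⁻) = Q/F = 46240 / 96500 = 0.4792 mol.
2 electrons are transferred per H₂ molecule, so n(H₂) = 0.4792 / 2 = 0.2396 mol.
V = nRT/P = (0.2396 × 8.314 × 314) / (108 × 10³ Pa) = 0.00579 m³ = 5.79 L.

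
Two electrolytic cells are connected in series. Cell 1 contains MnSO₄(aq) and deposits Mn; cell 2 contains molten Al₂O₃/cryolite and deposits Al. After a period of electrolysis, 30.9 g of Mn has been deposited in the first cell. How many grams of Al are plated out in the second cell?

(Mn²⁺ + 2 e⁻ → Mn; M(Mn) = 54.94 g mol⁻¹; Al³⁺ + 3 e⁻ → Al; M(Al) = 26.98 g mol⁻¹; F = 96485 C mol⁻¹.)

n(Mn) = 30.9 / 54.94 = 0.5624 mol.
Since Mn²⁺ + 2 e⁻ → Mn, n(e⁻) passed = 2 × 0.5624 = 1.125 mol.
Cells in series carry the same charge, so the same 1.125 mol of electrons passes through cell 2.
Al³⁺ + 3 e⁻ → Al, so n(Al) = 1.125 / 3 = 0.3750 mol.
m(Al) = 0.3750 × 26.98 = 10.1 g.

10.1 g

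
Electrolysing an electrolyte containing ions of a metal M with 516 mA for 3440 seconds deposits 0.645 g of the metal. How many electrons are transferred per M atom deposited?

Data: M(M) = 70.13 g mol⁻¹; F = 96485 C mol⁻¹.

Q = I·t = 0.5160 A × 3440.0 s = 1775 C, so n(e⁻) = 1775/96485 = 0.01840 mol.
n(M) deposited = 0.645 / 70.13 = 0.009197 mol.
Electrons per atom = n(e⁻)/n(M) = 0.01840 / 0.009197 = 2.00 ≈ 2, so the ion is M²⁺.

2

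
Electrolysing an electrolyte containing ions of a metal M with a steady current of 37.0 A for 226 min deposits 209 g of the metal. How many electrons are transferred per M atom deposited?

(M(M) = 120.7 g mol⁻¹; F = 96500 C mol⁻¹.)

3

Q = I·t = 37.00 A × 13560 s = 501700 C, so n(e⁻) = 501700/96500 = 5.199 mol.
n(M) deposited = 209 / 120.7 = 1.732 mol.
Electrons per atom = n(e⁻)/n(M) = 5.199 / 1.732 = 3.00 ≈ 3, so the ion is M³⁺.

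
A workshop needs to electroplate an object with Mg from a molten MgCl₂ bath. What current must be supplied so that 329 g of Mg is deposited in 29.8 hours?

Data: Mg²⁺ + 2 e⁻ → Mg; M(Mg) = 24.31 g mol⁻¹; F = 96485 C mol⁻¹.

n(Mg) = 329 / 24.31 = 13.53 mol.
n(e⁻) = 2 × 13.53 = 27.07 mol.
Q = n(e⁻)·F = 27.07 × 96485 = 2612000 C.
I = Q/t = 2612000 / 107280 s = 24.3 A.

24.3 A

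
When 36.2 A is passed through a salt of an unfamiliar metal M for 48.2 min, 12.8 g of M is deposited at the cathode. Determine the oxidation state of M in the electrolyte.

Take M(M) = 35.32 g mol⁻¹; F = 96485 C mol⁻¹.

+3

Q = I·t = 36.20 A × 2892.0 s = 104700 C, so n(e⁻) = 104700/96485 = 1.085 mol.
n(M) deposited = 12.8 / 35.32 = 0.3624 mol.
Electrons per atom = n(e⁻)/n(M) = 1.085 / 0.3624 = 2.99 ≈ 3, so the ion is M³⁺.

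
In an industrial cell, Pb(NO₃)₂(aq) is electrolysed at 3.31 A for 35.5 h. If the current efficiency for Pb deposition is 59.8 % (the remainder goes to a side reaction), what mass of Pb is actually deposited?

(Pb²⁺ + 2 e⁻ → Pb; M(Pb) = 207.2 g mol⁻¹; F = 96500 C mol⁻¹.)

272 g

Q = I·t = 3.310 × 127800 = 423000 C.
n(e⁻) = 423000/96500 = 4.384 mol; theoretically n(Pb) = 4.384/2 = 2.192 mol, m_theo = 454.1 g.
At 59.8 % efficiency, m_actual = 0.598 × 454.1 = 272 g.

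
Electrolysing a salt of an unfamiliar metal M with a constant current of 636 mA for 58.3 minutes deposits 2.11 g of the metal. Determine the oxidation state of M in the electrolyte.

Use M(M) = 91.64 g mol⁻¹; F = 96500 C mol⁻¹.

+1

Q = I·t = 0.6360 A × 3498.0 s = 2225 C, so n(e⁻) = 2225/96500 = 0.02305 mol.
n(M) deposited = 2.11 / 91.64 = 0.02302 mol.
Electrons per atom = n(e⁻)/n(M) = 0.02305 / 0.02302 = 1.00 ≈ 1, so the ion is M⁺.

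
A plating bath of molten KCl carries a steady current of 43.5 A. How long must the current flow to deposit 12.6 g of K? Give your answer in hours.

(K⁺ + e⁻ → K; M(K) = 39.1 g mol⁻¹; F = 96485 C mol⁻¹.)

n(K) = m/M = 12.6 / 39.1 = 0.3223 mol.
Each K atom requires 1 electron, so n(e⁻) = 1 × 0.3223 = 0.3223 mol.
Q = n(e⁻)·F = 0.3223 × 96485 = 31090 C.
t = Q/I = 31090 / 43.50 A = 714.8 s = 0.199 h.

0.199 h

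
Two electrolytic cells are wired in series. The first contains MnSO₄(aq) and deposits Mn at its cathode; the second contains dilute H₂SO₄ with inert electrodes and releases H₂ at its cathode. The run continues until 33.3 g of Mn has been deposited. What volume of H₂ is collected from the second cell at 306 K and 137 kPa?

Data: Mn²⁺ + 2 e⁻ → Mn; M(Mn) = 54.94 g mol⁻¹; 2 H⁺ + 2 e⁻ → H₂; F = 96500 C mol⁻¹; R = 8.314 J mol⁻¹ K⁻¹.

11.3 L

n(Mn) = 33.3 / 54.94 = 0.6061 mol, so n(e⁻) = 2 × 0.6061 = 1.212 mol.
The cells are in series, so the same 1.212 mol of electrons passes through the second cell.
2 H⁺ + 2 e⁻ → H₂ — 2 mol e⁻ per mol H₂, so n(H₂) = 1.212/2 = 0.6061 mol.
V = nRT/P = (0.6061 × 8.314 × 306) / (137 × 10³) = 0.0113 m³ = 11.3 L.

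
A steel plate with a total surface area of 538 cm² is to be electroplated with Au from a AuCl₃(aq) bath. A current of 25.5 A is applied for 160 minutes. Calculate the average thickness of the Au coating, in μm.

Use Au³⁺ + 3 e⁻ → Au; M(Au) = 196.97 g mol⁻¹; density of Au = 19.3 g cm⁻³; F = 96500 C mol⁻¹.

160 μm

Q = I·t = 25.50 × 9600.0 = 244800 C; n(e⁻) = 2.537 mol.
n(Au) = n(e⁻)/3 = 0.8456 mol, so m = 0.8456 × 196.97 = 166.6 g.
Volume = m/ρ = 166.6 / 19.3 = 8.630 cm³.
Thickness = V/A = 8.630 / 538 = 0.0160 cm = 160 μm.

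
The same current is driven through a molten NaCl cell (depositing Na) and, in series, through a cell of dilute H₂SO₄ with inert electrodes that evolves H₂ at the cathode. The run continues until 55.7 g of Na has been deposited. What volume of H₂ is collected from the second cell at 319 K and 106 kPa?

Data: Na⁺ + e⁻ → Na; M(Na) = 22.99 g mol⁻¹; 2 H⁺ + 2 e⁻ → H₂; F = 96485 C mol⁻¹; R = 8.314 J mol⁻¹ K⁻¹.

30.3 L

n(Na) = 55.7 / 22.99 = 2.423 mol, so n(e⁻) = 1 × 2.423 = 2.423 mol.
The cells are in series, so the same 2.423 mol of electrons passes through the second cell.
2 H⁺ + 2 e⁻ → H₂ — 2 mol e⁻ per mol H₂, so n(H₂) = 2.423/2 = 1.211 mol.
V = nRT/P = (1.211 × 8.314 × 319) / (106 × 10³) = 0.0303 m³ = 30.3 L.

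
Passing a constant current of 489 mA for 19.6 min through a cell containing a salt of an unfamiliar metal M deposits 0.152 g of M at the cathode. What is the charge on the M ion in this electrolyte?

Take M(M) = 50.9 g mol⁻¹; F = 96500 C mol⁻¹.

Q = I·t = 0.4890 A × 1176.0 s = 575.1 C, so n(e⁻) = 575.1/96500 = 0.005959 mol.
n(M) deposited = 0.152 / 50.9 = 0.002986 mol.
Electrons per atom = n(e⁻)/n(M) = 0.005959 / 0.002986 = 2.00 ≈ 2, so the ion is M²⁺.

+2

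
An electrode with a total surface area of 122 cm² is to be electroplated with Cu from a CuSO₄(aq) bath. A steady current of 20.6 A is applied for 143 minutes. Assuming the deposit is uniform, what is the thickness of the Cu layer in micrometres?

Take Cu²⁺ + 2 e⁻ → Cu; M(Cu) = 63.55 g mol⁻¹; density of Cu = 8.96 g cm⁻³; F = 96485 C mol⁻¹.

532 μm

Q = I·t = 20.60 × 8580.0 = 176700 C; n(e⁻) = 1.832 mol.
n(Cu) = n(e⁻)/2 = 0.9159 mol, so m = 0.9159 × 63.55 = 58.21 g.
Volume = m/ρ = 58.21 / 8.96 = 6.496 cm³.
Thickness = V/A = 6.496 / 122 = 0.0532 cm = 532 μm.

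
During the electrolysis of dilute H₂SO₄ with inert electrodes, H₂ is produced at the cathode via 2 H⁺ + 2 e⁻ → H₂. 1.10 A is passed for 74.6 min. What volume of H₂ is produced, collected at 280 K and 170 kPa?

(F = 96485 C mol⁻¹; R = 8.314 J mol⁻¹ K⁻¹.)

0.349 L

Q = I·t = 1.100 A × 4476.0 s = 4924 C.
n(e⁻) = Q/F = 4924 / 96485 = 0.05103 mol.
2 electrons are transferred per H₂ molecule, so n(H₂) = 0.05103 / 2 = 0.02551 mol.
V = nRT/P = (0.02551 × 8.314 × 280) / (170 × 10³ Pa) = 3.49 × 10⁻⁴ m³ = 0.349 L.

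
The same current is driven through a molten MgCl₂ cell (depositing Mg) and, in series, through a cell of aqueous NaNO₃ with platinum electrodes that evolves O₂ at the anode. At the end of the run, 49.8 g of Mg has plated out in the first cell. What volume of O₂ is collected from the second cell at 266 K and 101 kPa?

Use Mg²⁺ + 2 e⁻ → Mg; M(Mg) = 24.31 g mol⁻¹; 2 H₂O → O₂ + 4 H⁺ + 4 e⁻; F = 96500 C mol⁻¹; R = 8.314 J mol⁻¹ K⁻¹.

n(Mg) = 49.8 / 24.31 = 2.049 mol, so n(e⁻) = 2 × 2.049 = 4.097 mol.
The cells are in series, so the same 4.097 mol of electrons passes through the second cell.
2 H₂O → O₂ + 4 H⁺ + 4 e⁻ — 4 mol e⁻ per mol O₂, so n(O₂) = 4.097/4 = 1.024 mol.
V = nRT/P = (1.024 × 8.314 × 266) / (101 × 10³) = 0.0224 m³ = 22.4 L.

22.4 L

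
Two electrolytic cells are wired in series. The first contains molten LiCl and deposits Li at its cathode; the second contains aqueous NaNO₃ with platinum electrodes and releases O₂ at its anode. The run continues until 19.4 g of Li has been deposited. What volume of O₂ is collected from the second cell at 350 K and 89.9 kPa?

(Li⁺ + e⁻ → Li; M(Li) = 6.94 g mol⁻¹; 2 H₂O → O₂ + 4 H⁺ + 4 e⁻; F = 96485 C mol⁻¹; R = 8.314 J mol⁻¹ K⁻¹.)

n(Li) = 19.4 / 6.94 = 2.795 mol, so n(e⁻) = 1 × 2.795 = 2.795 mol.
The cells are in series, so the same 2.795 mol of electrons passes through the second cell.
2 H₂O → O₂ + 4 H⁺ + 4 e⁻ — 4 mol e⁻ per mol O₂, so n(O₂) = 2.795/4 = 0.6988 mol.
V = nRT/P = (0.6988 × 8.314 × 350) / (89.9 × 10³) = 0.0226 m³ = 22.6 L.

22.6 L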